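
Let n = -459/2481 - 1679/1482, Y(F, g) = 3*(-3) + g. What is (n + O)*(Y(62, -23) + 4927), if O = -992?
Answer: -5959292276465/1225614 ≈ -4.8623e+6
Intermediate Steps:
Y(F, g) = -9 + g
n = -1615279/1225614 (n = -459*1/2481 - 1679*1/1482 = -153/827 - 1679/1482 = -1615279/1225614 ≈ -1.3179)
(n + O)*(Y(62, -23) + 4927) = (-1615279/1225614 - 992)*((-9 - 23) + 4927) = -1217424367*(-32 + 4927)/1225614 = -1217424367/1225614*4895 = -5959292276465/1225614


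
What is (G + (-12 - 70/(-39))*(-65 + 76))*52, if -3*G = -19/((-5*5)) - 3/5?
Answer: -438008/75 ≈ -5840.1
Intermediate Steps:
G = -4/75 (G = -(-19/((-5*5)) - 3/5)/3 = -(-19/(-25) - 3*⅕)/3 = -(-19*(-1/25) - ⅗)/3 = -(19/25 - ⅗)/3 = -⅓*4/25 = -4/75 ≈ -0.053333)
(G + (-12 - 70/(-39))*(-65 + 76))*52 = (-4/75 + (-12 - 70/(-39))*(-65 + 76))*52 = (-4/75 + (-12 - 70*(-1/39))*11)*52 = (-4/75 + (-12 + 70/39)*11)*52 = (-4/75 - 398/39*11)*52 = (-4/75 - 4378/39)*52 = -109502/975*52 = -438008/75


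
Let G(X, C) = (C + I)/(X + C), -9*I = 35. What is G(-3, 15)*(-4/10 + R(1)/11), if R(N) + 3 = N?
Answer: -160/297 ≈ -0.53872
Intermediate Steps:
I = -35/9 (I = -⅑*35 = -35/9 ≈ -3.8889)
R(N) = -3 + N
G(X, C) = (-35/9 + C)/(C + X) (G(X, C) = (C - 35/9)/(X + C) = (-35/9 + C)/(C + X))
G(-3, 15)*(-4/10 + R(1)/11) = ((-35/9 + 15)/(15 - 3))*(-4/10 + (-3 + 1)/11) = ((100/9)/12)*(-4*⅒ - 2*1/11) = ((1/12)*(100/9))*(-⅖ - 2/11) = (25/27)*(-32/55) = -160/297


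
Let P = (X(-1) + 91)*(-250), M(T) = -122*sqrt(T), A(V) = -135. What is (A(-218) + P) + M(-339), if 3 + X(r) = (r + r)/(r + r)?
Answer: -22385 - 122*I*sqrt(339) ≈ -22385.0 - 2246.3*I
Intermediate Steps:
X(r) = -2 (X(r) = -3 + (r + r)/(r + r) = -3 + (2*r)/((2*r)) = -3 + (2*r)*(1/(2*r)) = -3 + 1 = -2)
P = -22250 (P = (-2 + 91)*(-250) = 89*(-250) = -22250)
(A(-218) + P) + M(-339) = (-135 - 22250) - 122*I*sqrt(339) = -22385 - 122*I*sqrt(339)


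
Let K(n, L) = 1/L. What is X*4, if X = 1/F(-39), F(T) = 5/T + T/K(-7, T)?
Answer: 78/29657 ≈ 0.0026301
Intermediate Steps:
F(T) = T² + 5/T (F(T) = 5/T + T/(1/T) = 5/T + T*T = 5/T + T² = T² + 5/T)
X = 39/59314 (X = 1/((5 + (-39)³)/(-39)) = 1/(-(5 - 59319)/39) = 1/(-1/39*(-59314)) = 1/(59314/39) = 39/59314 ≈ 0.00065752)
X*4 = (39/59314)*4 = 78/29657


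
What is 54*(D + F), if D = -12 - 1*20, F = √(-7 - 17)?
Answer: -1728 + 108*I*√6 ≈ -1728.0 + 264.54*I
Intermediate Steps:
F = 2*I*√6 (F = √(-24) = 2*I*√6 ≈ 4.899*I)
D = -32 (D = -12 - 20 = -32)
54*(D + F) = 54*(-32 + 2*I*√6) = -1728 + 108*I*√6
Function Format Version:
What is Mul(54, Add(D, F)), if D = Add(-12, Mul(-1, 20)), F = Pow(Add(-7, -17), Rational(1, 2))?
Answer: Add(-1728, Mul(108, I, Pow(6, Rational(1, 2)))) ≈ Add(-1728.0, Mul(264.54, I))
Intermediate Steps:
F = Mul(2, I, Pow(6, Rational(1, 2))) (F = Pow(-24, Rational(1, 2)) = Mul(2, I, Pow(6, Rational(1, 2))) ≈ Mul(4.8990, I))
D = -32 (D = Add(-12, -20) = -32)
Mul(54, Add(D, F)) = Mul(54, Add(-32, Mul(2, I, Pow(6, Rational(1, 2))))) = Add(-1728, Mul(108, I, Pow(6, Rational(1, 2))))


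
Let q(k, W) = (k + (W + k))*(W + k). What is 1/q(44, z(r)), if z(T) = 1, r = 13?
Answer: 1/4005 ≈ 0.00024969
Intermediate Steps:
q(k, W) = (W + k)*(W + 2*k) (q(k, W) = (W + 2*k)*(W + k) = (W + k)*(W + 2*k))
1/q(44, z(r)) = 1/(1² + 2*44² + 3*1*44) = 1/(1 + 2*1936 + 132) = 1/(1 + 3872 + 132) = 1/4005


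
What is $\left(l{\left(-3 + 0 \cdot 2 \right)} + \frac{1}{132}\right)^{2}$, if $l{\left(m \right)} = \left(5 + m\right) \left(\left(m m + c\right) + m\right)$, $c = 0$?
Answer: $\frac{2512225}{17424} \approx 144.18$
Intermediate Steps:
$l{\left(m \right)} = \left(5 + m\right) \left(m + m^{2}\right)$ ($l{\left(m \right)} = \left(5 + m\right) \left(\left(m m + 0\right) + m\right) = \left(5 + m\right) \left(\left(m^{2} + 0\right) + m\right) = \left(5 + m\right) \left(m^{2} + m\right) = \left(5 + m\right) \left(m + m^{2}\right)$)
$\left(l{\left(-3 + 0 \cdot 2 \right)} + \frac{1}{132}\right)^{2} = \left(\left(-3 + 0 \cdot 2\right) \left(5 + \left(-3 + 0 \cdot 2\right)^{2} + 6 \left(-3 + 0 \cdot 2\right)\right) + \frac{1}{132}\right)^{2} = \left(\left(-3 + 0\right) \left(5 + \left(-3 + 0\right)^{2} + 6 \left(-3 + 0\right)\right) + \frac{1}{132}\right)^{2} = \left(- 3 \left(5 + \left(-3\right)^{2} + 6 \left(-3\right)\right) + \frac{1}{132}\right)^{2} = \left(- 3 \left(5 + 9 - 18\right) + \frac{1}{132}\right)^{2} = \left(\left(-3\right) \left(-4\right) + \frac{1}{132}\right)^{2} = \left(12 + \frac{1}{132}\right)^{2} = \left(\frac{1585}{132}\right)^{2} = \frac{2512225}{17424}$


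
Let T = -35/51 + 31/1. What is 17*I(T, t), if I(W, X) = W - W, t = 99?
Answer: 0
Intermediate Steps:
T = 1546/51 (T = -35*1/51 + 31*1 = -35/51 + 31 = 1546/51 ≈ 30.314)
I(W, X) = 0
17*I(T, t) = 17*0 = 0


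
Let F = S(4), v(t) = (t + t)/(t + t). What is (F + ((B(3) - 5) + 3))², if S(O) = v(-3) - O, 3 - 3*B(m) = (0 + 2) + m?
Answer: 289/9 ≈ 32.111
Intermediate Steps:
v(t) = 1 (v(t) = (2*t)/((2*t)) = (2*t)*(1/(2*t)) = 1)
B(m) = ⅓ - m/3 (B(m) = 1 - ((0 + 2) + m)/3 = 1 - (2 + m)/3 = 1 + (-⅔ - m/3) = ⅓ - m/3)
S(O) = 1 - O
F = -3 (F = 1 - 1*4 = 1 - 4 = -3)
(F + ((B(3) - 5) + 3))² = (-3 + (((⅓ - ⅓*3) - 5) + 3))² = (-3 + (((⅓ - 1) - 5) + 3))² = (-3 + ((-⅔ - 5) + 3))² = (-3 + (-17/3 + 3))² = (-3 - 8/3)² = (-17/3)² = 289/9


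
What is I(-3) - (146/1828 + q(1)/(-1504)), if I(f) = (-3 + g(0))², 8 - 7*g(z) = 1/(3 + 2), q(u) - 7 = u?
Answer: 366403971/105247100 ≈ 3.4814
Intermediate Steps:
q(u) = 7 + u
g(z) = 39/35 (g(z) = 8/7 - 1/(7*(3 + 2)) = 8/7 - ⅐/5 = 8/7 - ⅐*⅕ = 8/7 - 1/35 = 39/35)
I(f) = 4356/1225 (I(f) = (-3 + 39/35)² = (-66/35)² = 4356/1225)
I(-3) - (146/1828 + q(1)/(-1504)) = 4356/1225 - (146/1828 + (7 + 1)/(-1504)) = 4356/1225 - (146*(1/1828) + 8*(-1/1504)) = 4356/1225 - (73/914 - 1/188) = 4356/1225 - 1*6405/85916 = 4356/1225 - 6405/85916 = 366403971/105247100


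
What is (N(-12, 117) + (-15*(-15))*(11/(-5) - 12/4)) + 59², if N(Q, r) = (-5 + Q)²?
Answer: 2600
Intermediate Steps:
(N(-12, 117) + (-15*(-15))*(11/(-5) - 12/4)) + 59² = ((-5 - 12)² + (-15*(-15))*(11/(-5) - 12/4)) + 59² = ((-17)² + 225*(11*(-⅕) - 12*¼)) + 3481 = (289 + 225*(-11/5 - 3)) + 3481 = (289 + 225*(-26/5)) + 3481 = (289 - 1170) + 3481 = -881 + 3481 = 2600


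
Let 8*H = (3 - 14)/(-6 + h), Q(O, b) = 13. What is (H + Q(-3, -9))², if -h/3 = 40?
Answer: 172003225/1016064 ≈ 169.28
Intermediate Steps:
h = -120 (h = -3*40 = -120)
H = 11/1008 (H = ((3 - 14)/(-6 - 120))/8 = (-11/(-126))/8 = (-11*(-1/126))/8 = (⅛)*(11/126) = 11/1008 ≈ 0.010913)
(H + Q(-3, -9))² = (11/1008 + 13)² = (13115/1008)² = 172003225/1016064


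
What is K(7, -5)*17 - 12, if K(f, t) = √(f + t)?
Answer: -12 + 17*√2 ≈ 12.042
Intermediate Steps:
K(7, -5)*17 - 12 = √(7 - 5)*17 - 12 = √2*17 - 12 = 17*√2 - 12 = -12 + 17*√2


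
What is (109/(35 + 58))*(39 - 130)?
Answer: -9919/93 ≈ -106.66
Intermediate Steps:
(109/(35 + 58))*(39 - 130) = (109/93)*(-91) = -9919/93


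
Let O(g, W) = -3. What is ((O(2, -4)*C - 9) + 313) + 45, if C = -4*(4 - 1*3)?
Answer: 361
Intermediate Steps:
C = -4 (C = -4*(4 - 3) = -4*1 = -4)
((O(2, -4)*C - 9) + 313) + 45 = ((-3*(-4) - 9) + 313) + 45 = ((12 - 9) + 313) + 45 = (3 + 313) + 45 = 316 + 45 = 361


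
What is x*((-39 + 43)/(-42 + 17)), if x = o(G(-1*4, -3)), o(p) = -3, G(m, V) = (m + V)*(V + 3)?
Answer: 12/25 ≈ 0.48000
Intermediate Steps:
G(m, V) = (3 + V)*(V + m) (G(m, V) = (V + m)*(3 + V) = (3 + V)*(V + m))
x = -3
x*((-39 + 43)/(-42 + 17)) = -3*(-39 + 43)/(-42 + 17) = -12/(-25) = -12*(-1)/25 = -3*(-4/25) = 12/25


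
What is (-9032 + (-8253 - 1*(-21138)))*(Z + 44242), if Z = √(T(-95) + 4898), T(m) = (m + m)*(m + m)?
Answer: 170464426 + 3853*√40998 ≈ 1.7124e+8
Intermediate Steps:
T(m) = 4*m² (T(m) = (2*m)*(2*m) = 4*m²)
Z = √40998 (Z = √(4*(-95)² + 4898) = √(4*9025 + 4898) = √(36100 + 4898) = √40998 ≈ 202.48)
(-9032 + (-8253 - 1*(-21138)))*(Z + 44242) = (-9032 + (-8253 - 1*(-21138)))*(√40998 + 44242) = (-9032 + (-8253 + 21138))*(44242 + √40998) = (-9032 + 12885)*(44242 + √40998) = 3853*(44242 + √40998) = 170464426 + 3853*√40998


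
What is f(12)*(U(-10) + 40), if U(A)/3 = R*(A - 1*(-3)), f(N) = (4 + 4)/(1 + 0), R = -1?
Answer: 488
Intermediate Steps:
f(N) = 8 (f(N) = 8/1 = 8*1 = 8)
U(A) = -9 - 3*A (U(A) = 3*(-(A - 1*(-3))) = 3*(-(A + 3)) = 3*(-(3 + A)) = 3*(-3 - A) = -9 - 3*A)
f(12)*(U(-10) + 40) = 8*((-9 - 3*(-10)) + 40) = 8*((-9 + 30) + 40) = 8*(21 + 40) = 8*61 = 488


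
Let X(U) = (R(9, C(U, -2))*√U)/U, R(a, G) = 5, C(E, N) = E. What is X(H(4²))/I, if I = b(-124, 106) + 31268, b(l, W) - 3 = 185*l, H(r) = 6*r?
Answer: 5*√6/199944 ≈ 6.1254e-5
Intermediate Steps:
b(l, W) = 3 + 185*l
I = 8331 (I = (3 + 185*(-124)) + 31268 = (3 - 22940) + 31268 = -22937 + 31268 = 8331)
X(U) = 5/√U (X(U) = (5*√U)/U = 5/√U)
X(H(4²))/I = (5/√(6*4²))/8331 = (5/√(6*16))*(1/8331) = (5/√96)*(1/8331) = (5*(√6/24))*(1/8331) = (5*√6/24)*(1/8331) = 5*√6/199944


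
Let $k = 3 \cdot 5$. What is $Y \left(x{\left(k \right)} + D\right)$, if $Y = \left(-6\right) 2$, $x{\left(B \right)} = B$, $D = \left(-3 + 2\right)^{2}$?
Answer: $-192$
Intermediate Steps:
$k = 15$
$D = 1$ ($D = \left(-1\right)^{2} = 1$)
$Y = -12$
$Y \left(x{\left(k \right)} + D\right) = - 12 \left(15 + 1\right) = \left(-12\right) 16 = -192$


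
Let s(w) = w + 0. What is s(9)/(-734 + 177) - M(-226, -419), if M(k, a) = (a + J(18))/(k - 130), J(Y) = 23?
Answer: -55944/49573 ≈ -1.1285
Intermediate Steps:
M(k, a) = (23 + a)/(-130 + k) (M(k, a) = (a + 23)/(k - 130) = (23 + a)/(-130 + k))
s(w) = w
s(9)/(-734 + 177) - M(-226, -419) = 9/(-734 + 177) - (23 - 419)/(-130 - 226) = 9/(-557) - (-396)/(-356) = -1/557*9 - (-1)*(-396)/356 = -9/557 - 1*99/89 = -9/557 - 99/89 = -55944/49573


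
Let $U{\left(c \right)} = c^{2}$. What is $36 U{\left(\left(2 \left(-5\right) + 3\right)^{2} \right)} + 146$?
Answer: $86582$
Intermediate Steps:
$36 U{\left(\left(2 \left(-5\right) + 3\right)^{2} \right)} + 146 = 36 \left(\left(2 \left(-5\right) + 3\right)^{2}\right)^{2} + 146 = 36 \left(\left(-10 + 3\right)^{2}\right)^{2} + 146 = 36 \left(\left(-7\right)^{2}\right)^{2} + 146 = 36 \cdot 49^{2} + 146 = 36 \cdot 2401 + 146 = 86436 + 146 = 86582$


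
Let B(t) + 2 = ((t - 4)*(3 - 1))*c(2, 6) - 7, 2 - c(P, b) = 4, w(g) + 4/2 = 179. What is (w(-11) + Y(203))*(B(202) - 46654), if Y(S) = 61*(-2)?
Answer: -2610025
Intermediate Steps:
Y(S) = -122
w(g) = 177 (w(g) = -2 + 179 = 177)
c(P, b) = -2 (c(P, b) = 2 - 1*4 = 2 - 4 = -2)
B(t) = 7 - 4*t (B(t) = -2 + (((t - 4)*(3 - 1))*(-2) - 7) = -2 + (((-4 + t)*2)*(-2) - 7) = -2 + ((-8 + 2*t)*(-2) - 7) = -2 + ((16 - 4*t) - 7) = -2 + (9 - 4*t) = 7 - 4*t)
(w(-11) + Y(203))*(B(202) - 46654) = (177 - 122)*((7 - 4*202) - 46654) = 55*((7 - 808) - 46654) = 55*(-801 - 46654) = 55*(-47455) = -2610025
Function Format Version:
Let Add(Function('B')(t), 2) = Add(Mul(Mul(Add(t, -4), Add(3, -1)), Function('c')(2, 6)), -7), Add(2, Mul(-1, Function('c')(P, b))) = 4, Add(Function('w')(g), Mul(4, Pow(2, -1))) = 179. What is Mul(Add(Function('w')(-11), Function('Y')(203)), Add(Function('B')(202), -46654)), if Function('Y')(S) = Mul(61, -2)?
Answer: -2610025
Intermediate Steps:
Function('Y')(S) = -122
Function('w')(g) = 177 (Function('w')(g) = Add(-2, 179) = 177)
Function('c')(P, b) = -2 (Function('c')(P, b) = Add(2, Mul(-1, 4)) = Add(2, -4) = -2)
Function('B')(t) = Add(7, Mul(-4, t)) (Function('B')(t) = Add(-2, Add(Mul(Mul(Add(t, -4), Add(3, -1)), -2), -7)) = Add(-2, Add(Mul(Mul(Add(-4, t), 2), -2), -7)) = Add(-2, Add(Mul(Add(-8, Mul(2, t)), -2), -7)) = Add(-2, Add(Add(16, Mul(-4, t)), -7)) = Add(-2, Add(9, Mul(-4, t))) = Add(7, Mul(-4, t)))
Mul(Add(Function('w')(-11), Function('Y')(203)), Add(Function('B')(202), -46654)) = Mul(Add(177, -122), Add(Add(7, Mul(-4, 202)), -46654)) = Mul(55, Add(Add(7, -808), -46654)) = Mul(55, Add(-801, -46654)) = Mul(55, -47455) = -2610025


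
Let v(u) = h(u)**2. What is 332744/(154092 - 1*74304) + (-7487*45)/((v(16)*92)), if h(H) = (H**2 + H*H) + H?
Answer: 236316081367/56844801024 ≈ 4.1572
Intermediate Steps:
h(H) = H + 2*H**2 (h(H) = (H**2 + H**2) + H = 2*H**2 + H = H + 2*H**2)
v(u) = u**2*(1 + 2*u)**2 (v(u) = (u*(1 + 2*u))**2 = u**2*(1 + 2*u)**2)
332744/(154092 - 1*74304) + (-7487*45)/((v(16)*92)) = 332744/(154092 - 1*74304) + (-7487*45)/(((16**2*(1 + 2*16)**2)*92)) = 332744/(154092 - 74304) - 336915*1/(23552*(1 + 32)**2) = 332744/79788 - 336915/((256*33**2)*92) = 332744*(1/79788) - 336915/((256*1089)*92) = 83186/19947 - 336915/(278784*92) = 83186/19947 - 336915/25648128 = 83186/19947 - 336915*1/25648128 = 83186/19947 - 37435/2849792 = 236316081367/56844801024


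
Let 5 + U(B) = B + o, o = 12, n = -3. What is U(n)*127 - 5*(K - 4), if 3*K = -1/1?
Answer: 1589/3 ≈ 529.67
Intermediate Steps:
U(B) = 7 + B (U(B) = -5 + (B + 12) = -5 + (12 + B) = 7 + B)
K = -⅓ (K = (-1/1)/3 = (-1*1)/3 = (⅓)*(-1) = -⅓ ≈ -0.33333)
U(n)*127 - 5*(K - 4) = (7 - 3)*127 - 5*(-⅓ - 4) = 4*127 - 5*(-13/3) = 508 + 65/3 = 1589/3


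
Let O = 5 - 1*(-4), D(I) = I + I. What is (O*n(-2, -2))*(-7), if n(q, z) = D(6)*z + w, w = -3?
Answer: 1701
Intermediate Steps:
D(I) = 2*I
O = 9 (O = 5 + 4 = 9)
n(q, z) = -3 + 12*z (n(q, z) = (2*6)*z - 3 = 12*z - 3 = -3 + 12*z)
(O*n(-2, -2))*(-7) = (9*(-3 + 12*(-2)))*(-7) = (9*(-3 - 24))*(-7) = (9*(-27))*(-7) = -243*(-7) = 1701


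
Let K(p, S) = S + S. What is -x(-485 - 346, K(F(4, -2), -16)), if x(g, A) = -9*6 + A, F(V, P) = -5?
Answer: 86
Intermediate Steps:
K(p, S) = 2*S
x(g, A) = -54 + A
-x(-485 - 346, K(F(4, -2), -16)) = -(-54 + 2*(-16)) = -(-54 - 32) = -1*(-86) = 86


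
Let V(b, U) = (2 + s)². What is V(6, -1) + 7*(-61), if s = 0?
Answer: -423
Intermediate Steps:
V(b, U) = 4 (V(b, U) = (2 + 0)² = 2² = 4)
V(6, -1) + 7*(-61) = 4 + 7*(-61) = 4 - 427 = -423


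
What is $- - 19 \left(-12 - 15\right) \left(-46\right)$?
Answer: $23598$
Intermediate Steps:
$- - 19 \left(-12 - 15\right) \left(-46\right) = - \left(-19\right) \left(-27\right) \left(-46\right) = - 513 \left(-46\right) = \left(-1\right) \left(-23598\right) = 23598$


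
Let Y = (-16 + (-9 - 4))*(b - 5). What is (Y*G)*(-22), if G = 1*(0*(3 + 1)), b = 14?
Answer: 0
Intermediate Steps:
Y = -261 (Y = (-16 + (-9 - 4))*(14 - 5) = (-16 - 13)*9 = -29*9 = -261)
G = 0 (G = 1*(0*4) = 1*0 = 0)
(Y*G)*(-22) = -261*0*(-22) = 0*(-22) = 0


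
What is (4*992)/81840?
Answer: 8/165 ≈ 0.048485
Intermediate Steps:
(4*992)/81840 = 3968*(1/81840) = 8/165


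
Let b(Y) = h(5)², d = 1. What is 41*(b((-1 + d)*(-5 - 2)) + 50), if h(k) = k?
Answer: 3075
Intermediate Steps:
b(Y) = 25 (b(Y) = 5² = 25)
41*(b((-1 + d)*(-5 - 2)) + 50) = 41*(25 + 50) = 41*75 = 3075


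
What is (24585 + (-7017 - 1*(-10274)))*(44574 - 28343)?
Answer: 451903502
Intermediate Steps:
(24585 + (-7017 - 1*(-10274)))*(44574 - 28343) = (24585 + (-7017 + 10274))*16231 = (24585 + 3257)*16231 = 27842*16231 = 451903502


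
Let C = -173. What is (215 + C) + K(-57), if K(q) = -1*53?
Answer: -11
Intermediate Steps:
K(q) = -53
(215 + C) + K(-57) = (215 - 173) - 53 = 42 - 53 = -11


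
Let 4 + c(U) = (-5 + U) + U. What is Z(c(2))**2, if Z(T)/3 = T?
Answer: 225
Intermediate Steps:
c(U) = -9 + 2*U (c(U) = -4 + ((-5 + U) + U) = -4 + (-5 + 2*U) = -9 + 2*U)
Z(T) = 3*T
Z(c(2))**2 = (3*(-9 + 2*2))**2 = (3*(-9 + 4))**2 = (3*(-5))**2 = (-15)**2 = 225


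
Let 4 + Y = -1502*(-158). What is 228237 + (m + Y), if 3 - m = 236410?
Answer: 229142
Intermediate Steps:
m = -236407 (m = 3 - 1*236410 = 3 - 236410 = -236407)
Y = 237312 (Y = -4 - 1502*(-158) = -4 + 237316 = 237312)
228237 + (m + Y) = 228237 + (-236407 + 237312) = 228237 + 905 = 229142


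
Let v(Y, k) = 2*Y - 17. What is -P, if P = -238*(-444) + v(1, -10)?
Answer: -105657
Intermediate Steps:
v(Y, k) = -17 + 2*Y
P = 105657 (P = -238*(-444) + (-17 + 2*1) = 105672 + (-17 + 2) = 105672 - 15 = 105657)
-P = -1*105657 = -105657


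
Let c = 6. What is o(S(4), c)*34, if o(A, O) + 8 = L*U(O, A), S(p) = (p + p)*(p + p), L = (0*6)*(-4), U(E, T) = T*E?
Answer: -272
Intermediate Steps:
U(E, T) = E*T
L = 0 (L = 0*(-4) = 0)
S(p) = 4*p² (S(p) = (2*p)*(2*p) = 4*p²)
o(A, O) = -8 (o(A, O) = -8 + 0*(O*A) = -8 + 0*(A*O) = -8 + 0 = -8)
o(S(4), c)*34 = -8*34 = -272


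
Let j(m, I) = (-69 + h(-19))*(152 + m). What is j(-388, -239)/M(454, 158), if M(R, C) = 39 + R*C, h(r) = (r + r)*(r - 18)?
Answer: -45076/10253 ≈ -4.3964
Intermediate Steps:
h(r) = 2*r*(-18 + r) (h(r) = (2*r)*(-18 + r) = 2*r*(-18 + r))
j(m, I) = 203224 + 1337*m (j(m, I) = (-69 + 2*(-19)*(-18 - 19))*(152 + m) = (-69 + 2*(-19)*(-37))*(152 + m) = (-69 + 1406)*(152 + m) = 1337*(152 + m) = 203224 + 1337*m)
M(R, C) = 39 + C*R
j(-388, -239)/M(454, 158) = (203224 + 1337*(-388))/(39 + 158*454) = (203224 - 518756)/(39 + 71732) = -315532/71771 = -315532*1/71771 = -45076/10253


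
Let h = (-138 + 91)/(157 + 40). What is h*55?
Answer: -2585/197 ≈ -13.122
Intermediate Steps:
h = -47/197 ≈ -0.23858
h*55 = -47/197*55 = -2585/197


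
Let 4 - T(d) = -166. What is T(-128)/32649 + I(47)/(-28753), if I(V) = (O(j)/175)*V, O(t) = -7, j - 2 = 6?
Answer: 123734753/23468917425 ≈ 0.0052723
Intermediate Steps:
j = 8 (j = 2 + 6 = 8)
T(d) = 170 (T(d) = 4 - 1*(-166) = 4 + 166 = 170)
I(V) = -V/25 (I(V) = (-7/175)*V = (-7*1/175)*V = -V/25)
T(-128)/32649 + I(47)/(-28753) = 170/32649 - 1/25*47/(-28753) = 170*(1/32649) - 47/25*(-1/28753) = 170/32649 + 47/718825 = 123734753/23468917425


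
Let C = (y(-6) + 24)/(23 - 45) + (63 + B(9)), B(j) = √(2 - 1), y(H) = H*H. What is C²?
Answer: 454276/121 ≈ 3754.3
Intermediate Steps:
y(H) = H²
B(j) = 1 (B(j) = √1 = 1)
C = 674/11 (C = ((-6)² + 24)/(23 - 45) + (63 + 1) = (36 + 24)/(-22) + 64 = 60*(-1/22) + 64 = -30/11 + 64 = 674/11 ≈ 61.273)
C² = (674/11)² = 454276/121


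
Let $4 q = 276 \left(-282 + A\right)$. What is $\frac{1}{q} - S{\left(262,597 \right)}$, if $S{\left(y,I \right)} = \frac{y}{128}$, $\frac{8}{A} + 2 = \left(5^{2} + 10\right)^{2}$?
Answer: $- \frac{1558715257}{761490624} \approx -2.0469$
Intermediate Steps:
$A = \frac{8}{1223}$ ($A = \frac{8}{-2 + \left(5^{2} + 10\right)^{2}} = \frac{8}{-2 + \left(25 + 10\right)^{2}} = \frac{8}{-2 + 35^{2}} = \frac{8}{-2 + 1225} = \frac{8}{1223} \approx 0.0065413$)
$S{\left(y,I \right)} = \frac{y}{128}$ ($S{\left(y,I \right)} = y \frac{1}{128} = \frac{y}{128}$)
$q = - \frac{23796582}{1223}$ ($q = \frac{276 \left(-282 + \frac{8}{1223}\right)}{4} = \frac{276 \left(- \frac{344878}{1223}\right)}{4} = \frac{1}{4} \left(- \frac{95186328}{1223}\right) = - \frac{23796582}{1223} \approx -19458.0$)
$\frac{1}{q} - S{\left(262,597 \right)} = \frac{1}{- \frac{23796582}{1223}} - \frac{1}{128} \cdot 262 = - \frac{1223}{23796582} - \frac{131}{64} = - \frac{1558715257}{761490624}$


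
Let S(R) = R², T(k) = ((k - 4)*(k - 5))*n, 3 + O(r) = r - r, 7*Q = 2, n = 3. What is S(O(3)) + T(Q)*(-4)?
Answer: -9855/49 ≈ -201.12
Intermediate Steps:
Q = 2/7 (Q = (⅐)*2 = 2/7 ≈ 0.28571)
O(r) = -3 (O(r) = -3 + (r - r) = -3 + 0 = -3)
T(k) = 3*(-5 + k)*(-4 + k) (T(k) = ((k - 4)*(k - 5))*3 = ((-4 + k)*(-5 + k))*3 = ((-5 + k)*(-4 + k))*3 = 3*(-5 + k)*(-4 + k))
S(O(3)) + T(Q)*(-4) = (-3)² + (60 - 27*2/7 + 3*(2/7)²)*(-4) = 9 + (60 - 54/7 + 3*(4/49))*(-4) = 9 + (60 - 54/7 + 12/49)*(-4) = 9 + (2574/49)*(-4) = 9 - 10296/49 = -9855/49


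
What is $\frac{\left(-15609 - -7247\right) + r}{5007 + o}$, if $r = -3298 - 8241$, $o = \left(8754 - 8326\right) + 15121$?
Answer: $- \frac{19901}{20556} \approx -0.96814$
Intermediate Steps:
$o = 15549$ ($o = 428 + 15121 = 15549$)
$r = -11539$ ($r = -3298 - 8241 = -11539$)
$\frac{\left(-15609 - -7247\right) + r}{5007 + o} = \frac{\left(-15609 - -7247\right) - 11539}{5007 + 15549} = \frac{\left(-15609 + 7247\right) - 11539}{20556} = \left(-8362 - 11539\right) \frac{1}{20556} = \left(-19901\right) \frac{1}{20556} = - \frac{19901}{20556}$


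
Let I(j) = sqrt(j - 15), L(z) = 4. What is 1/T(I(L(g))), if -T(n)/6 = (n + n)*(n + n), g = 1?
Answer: 1/264 ≈ 0.0037879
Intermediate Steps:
I(j) = sqrt(-15 + j)
T(n) = -24*n**2 (T(n) = -6*(n + n)*(n + n) = -6*2*n*2*n = -24*n**2)
1/T(I(L(g))) = 1/(-24*(sqrt(-15 + 4))**2) = 1/(-24*(sqrt(-11))**2) = 1/(-24*(I*sqrt(11))**2) = 1/(-24*(-11)) = 1/264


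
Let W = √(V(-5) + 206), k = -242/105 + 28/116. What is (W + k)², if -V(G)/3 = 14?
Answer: 1560088189/9272025 - 25132*√41/3045 ≈ 115.41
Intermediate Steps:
k = -6283/3045 (k = -242*1/105 + 28*(1/116) = -242/105 + 7/29 = -6283/3045 ≈ -2.0634)
V(G) = -42 (V(G) = -3*14 = -42)
W = 2*√41 (W = √(-42 + 206) = √164 = 2*√41 ≈ 12.806)
(W + k)² = (2*√41 - 6283/3045)² = (-6283/3045 + 2*√41)²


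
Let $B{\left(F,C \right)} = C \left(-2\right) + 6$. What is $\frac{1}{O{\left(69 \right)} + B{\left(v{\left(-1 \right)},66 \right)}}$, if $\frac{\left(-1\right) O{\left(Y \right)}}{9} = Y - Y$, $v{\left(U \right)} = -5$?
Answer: $- \frac{1}{126} \approx -0.0079365$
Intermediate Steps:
$O{\left(Y \right)} = 0$ ($O{\left(Y \right)} = - 9 \left(Y - Y\right) = \left(-9\right) 0 = 0$)
$B{\left(F,C \right)} = 6 - 2 C$ ($B{\left(F,C \right)} = - 2 C + 6 = 6 - 2 C$)
$\frac{1}{O{\left(69 \right)} + B{\left(v{\left(-1 \right)},66 \right)}} = \frac{1}{0 + \left(6 - 132\right)} = \frac{1}{0 - 126} = \frac{1}{-126} = - \frac{1}{126}$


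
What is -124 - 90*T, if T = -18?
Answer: 1496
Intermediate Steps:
-124 - 90*T = -124 - 90*(-18) = -124 + 1620 = 1496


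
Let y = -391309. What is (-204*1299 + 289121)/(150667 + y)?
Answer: -24125/240642 ≈ -0.10025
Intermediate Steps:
(-204*1299 + 289121)/(150667 + y) = (-204*1299 + 289121)/(150667 - 391309) = (-264996 + 289121)/(-240642) = 24125*(-1/240642) = -24125/240642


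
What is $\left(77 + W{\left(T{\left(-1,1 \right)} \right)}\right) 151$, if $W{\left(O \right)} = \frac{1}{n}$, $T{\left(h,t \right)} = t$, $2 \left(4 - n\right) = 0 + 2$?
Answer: $\frac{35032}{3} \approx 11677.0$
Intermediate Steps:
$n = 3$ ($n = 4 - \frac{0 + 2}{2} = 4 - 1 = 3$)
$W{\left(O \right)} = \frac{1}{3}$
$\left(77 + W{\left(T{\left(-1,1 \right)} \right)}\right) 151 = \left(77 + \frac{1}{3}\right) 151 = \frac{232}{3} \cdot 151 = \frac{35032}{3}$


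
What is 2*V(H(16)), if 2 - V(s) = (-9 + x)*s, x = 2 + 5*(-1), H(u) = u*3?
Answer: 1156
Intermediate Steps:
H(u) = 3*u
x = -3 (x = 2 - 5 = -3)
V(s) = 2 + 12*s (V(s) = 2 - (-9 - 3)*s = 2 - (-12)*s = 2 + 12*s)
2*V(H(16)) = 2*(2 + 12*(3*16)) = 2*(2 + 12*48) = 2*(2 + 576) = 2*578 = 1156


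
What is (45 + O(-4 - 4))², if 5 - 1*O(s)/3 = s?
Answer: 7056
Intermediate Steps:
O(s) = 15 - 3*s
(45 + O(-4 - 4))² = (45 + (15 - 3*(-4 - 4)))² = (45 + (15 - 3*(-8)))² = (45 + (15 + 24))² = (45 + 39)² = 84² = 7056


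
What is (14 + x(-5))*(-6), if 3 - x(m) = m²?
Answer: 48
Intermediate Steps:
x(m) = 3 - m²
(14 + x(-5))*(-6) = (14 + (3 - 1*(-5)²))*(-6) = (14 + (3 - 1*25))*(-6) = (14 + (3 - 25))*(-6) = (14 - 22)*(-6) = -8*(-6) = 48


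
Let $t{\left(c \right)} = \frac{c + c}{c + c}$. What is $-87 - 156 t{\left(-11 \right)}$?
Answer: $-243$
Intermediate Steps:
$t{\left(c \right)} = 1$ ($t{\left(c \right)} = \frac{2 c}{2 c} = 2 c \frac{1}{2 c} = 1$)
$-87 - 156 t{\left(-11 \right)} = -87 - 156 = -243$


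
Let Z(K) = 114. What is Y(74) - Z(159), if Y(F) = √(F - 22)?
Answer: -114 + 2*√13 ≈ -106.79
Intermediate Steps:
Y(F) = √(-22 + F)
Y(74) - Z(159) = √(-22 + 74) - 1*114 = √52 - 114 = 2*√13 - 114 = -114 + 2*√13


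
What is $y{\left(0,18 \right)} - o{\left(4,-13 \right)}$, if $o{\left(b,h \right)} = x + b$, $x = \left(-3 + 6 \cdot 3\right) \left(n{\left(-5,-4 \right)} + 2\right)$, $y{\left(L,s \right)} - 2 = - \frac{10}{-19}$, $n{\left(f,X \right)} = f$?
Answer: $\frac{827}{19} \approx 43.526$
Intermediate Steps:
$y{\left(L,s \right)} = \frac{48}{19}$ ($y{\left(L,s \right)} = 2 - \frac{10}{-19} = 2 - - \frac{10}{19} = 2 + \frac{10}{19} = \frac{48}{19}$)
$x = -45$ ($x = \left(-3 + 6 \cdot 3\right) \left(-5 + 2\right) = \left(-3 + 18\right) \left(-3\right) = 15 \left(-3\right) = -45$)
$o{\left(b,h \right)} = -45 + b$
$y{\left(0,18 \right)} - o{\left(4,-13 \right)} = \frac{48}{19} - \left(-45 + 4\right) = \frac{48}{19} - -41 = \frac{48}{19} + 41 = \frac{827}{19}$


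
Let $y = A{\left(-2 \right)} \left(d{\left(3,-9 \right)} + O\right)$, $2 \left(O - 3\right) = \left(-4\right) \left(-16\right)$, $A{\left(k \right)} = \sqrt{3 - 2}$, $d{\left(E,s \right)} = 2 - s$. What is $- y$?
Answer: $-46$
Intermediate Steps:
$A{\left(k \right)} = 1$ ($A{\left(k \right)} = \sqrt{1} = 1$)
$O = 35$ ($O = 3 + \frac{\left(-4\right) \left(-16\right)}{2} = 3 + \frac{1}{2} \cdot 64 = 3 + 32 = 35$)
$y = 46$ ($y = 1 \left(\left(2 - -9\right) + 35\right) = 1 \left(\left(2 + 9\right) + 35\right) = 1 \left(11 + 35\right) = 1 \cdot 46 = 46$)
$- y = \left(-1\right) 46 = -46$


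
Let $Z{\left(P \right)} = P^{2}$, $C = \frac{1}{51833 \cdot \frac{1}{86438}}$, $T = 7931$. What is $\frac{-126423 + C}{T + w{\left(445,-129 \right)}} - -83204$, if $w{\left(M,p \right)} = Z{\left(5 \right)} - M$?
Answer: $\frac{32386234035331}{389317663} \approx 83187.0$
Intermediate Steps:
$C = \frac{86438}{51833}$ ($C = \frac{1}{51833 \cdot \frac{1}{86438}} = \frac{1}{\frac{51833}{86438}} = \frac{86438}{51833} \approx 1.6676$)
$w{\left(M,p \right)} = 25 - M$ ($w{\left(M,p \right)} = 5^{2} - M = 25 - M$)
$\frac{-126423 + C}{T + w{\left(445,-129 \right)}} - -83204 = \frac{-126423 + \frac{86438}{51833}}{7931 + \left(25 - 445\right)} - -83204 = - \frac{6552796921}{51833 \left(7931 + \left(25 - 445\right)\right)} + 83204 = - \frac{6552796921}{51833 \left(7931 - 420\right)} + 83204 = - \frac{6552796921}{51833 \cdot 7511} + 83204 = \left(- \frac{6552796921}{51833}\right) \frac{1}{7511} + 83204 = - \frac{6552796921}{389317663} + 83204 = \frac{32386234035331}{389317663}$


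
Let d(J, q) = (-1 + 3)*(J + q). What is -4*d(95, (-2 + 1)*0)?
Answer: -760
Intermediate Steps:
d(J, q) = 2*J + 2*q (d(J, q) = 2*(J + q) = 2*J + 2*q)
-4*d(95, (-2 + 1)*0) = -4*(2*95 + 2*((-2 + 1)*0)) = -4*(190 + 2*(-1*0)) = -4*(190 + 2*0) = -4*(190 + 0) = -4*190 = -760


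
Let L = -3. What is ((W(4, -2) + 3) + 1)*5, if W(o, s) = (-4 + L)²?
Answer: 265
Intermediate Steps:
W(o, s) = 49 (W(o, s) = (-4 - 3)² = (-7)² = 49)
((W(4, -2) + 3) + 1)*5 = ((49 + 3) + 1)*5 = (52 + 1)*5 = 53*5 = 265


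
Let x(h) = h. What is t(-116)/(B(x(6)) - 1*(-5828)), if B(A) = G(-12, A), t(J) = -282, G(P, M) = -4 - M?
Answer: -141/2909 ≈ -0.048470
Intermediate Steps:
B(A) = -4 - A
t(-116)/(B(x(6)) - 1*(-5828)) = -282/((-4 - 1*6) - 1*(-5828)) = -282/((-4 - 6) + 5828) = -282/(-10 + 5828) = -282/5818 = -282*1/5818 = -141/2909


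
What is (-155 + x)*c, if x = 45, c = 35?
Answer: -3850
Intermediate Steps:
(-155 + x)*c = (-155 + 45)*35 = -110*35 = -3850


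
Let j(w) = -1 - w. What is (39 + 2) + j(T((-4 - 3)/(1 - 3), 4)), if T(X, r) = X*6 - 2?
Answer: 21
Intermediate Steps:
T(X, r) = -2 + 6*X (T(X, r) = 6*X - 2 = -2 + 6*X)
(39 + 2) + j(T((-4 - 3)/(1 - 3), 4)) = (39 + 2) + (-1 - (-2 + 6*((-4 - 3)/(1 - 3)))) = 41 + (-1 - (-2 + 6*(-7/(-2)))) = 41 + (-1 - (-2 + 6*(-7*(-½)))) = 41 + (-1 - (-2 + 6*(7/2))) = 41 + (-1 - (-2 + 21)) = 41 + (-1 - 1*19) = 41 + (-1 - 19) = 41 - 20 = 21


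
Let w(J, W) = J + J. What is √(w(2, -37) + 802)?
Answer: √806 ≈ 28.390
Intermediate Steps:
w(J, W) = 2*J
√(w(2, -37) + 802) = √(2*2 + 802) = √(4 + 802) = √806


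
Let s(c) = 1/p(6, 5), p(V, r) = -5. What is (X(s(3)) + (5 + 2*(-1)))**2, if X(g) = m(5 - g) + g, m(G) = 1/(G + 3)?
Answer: 358801/42025 ≈ 8.5378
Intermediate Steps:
s(c) = -1/5 (s(c) = 1/(-5) = -1/5)
m(G) = 1/(3 + G)
X(g) = g + 1/(8 - g) (X(g) = 1/(3 + (5 - g)) + g = 1/(8 - g) + g = g + 1/(8 - g))
(X(s(3)) + (5 + 2*(-1)))**2 = ((-1 - (-8 - 1/5)/5)/(-8 - 1/5) + (5 + 2*(-1)))**2 = ((-1 - 1/5*(-41/5))/(-41/5) + (5 - 2))**2 = (-5*(-1 + 41/25)/41 + 3)**2 = (-5/41*16/25 + 3)**2 = (-16/205 + 3)**2 = (599/205)**2 = 358801/42025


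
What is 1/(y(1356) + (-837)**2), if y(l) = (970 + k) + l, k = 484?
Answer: 1/703379 ≈ 1.4217e-6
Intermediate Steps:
y(l) = 1454 + l (y(l) = (970 + 484) + l = 1454 + l)
1/(y(1356) + (-837)**2) = 1/((1454 + 1356) + (-837)**2) = 1/(2810 + 700569) = 1/703379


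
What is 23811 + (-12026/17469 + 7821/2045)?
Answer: 850738696034/35724105 ≈ 23814.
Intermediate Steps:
23811 + (-12026/17469 + 7821/2045) = 23811 + 112031879/35724105 = 850738696034/35724105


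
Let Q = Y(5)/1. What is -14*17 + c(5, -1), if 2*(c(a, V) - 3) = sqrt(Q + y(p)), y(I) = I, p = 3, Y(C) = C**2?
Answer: -235 + sqrt(7) ≈ -232.35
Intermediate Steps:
Q = 25 (Q = 5**2/1 = 25*1 = 25)
c(a, V) = 3 + sqrt(7) (c(a, V) = 3 + sqrt(25 + 3)/2 = 3 + sqrt(28)/2 = 3 + (2*sqrt(7))/2 = 3 + sqrt(7))
-14*17 + c(5, -1) = -14*17 + (3 + sqrt(7)) = -238 + (3 + sqrt(7)) = -235 + sqrt(7)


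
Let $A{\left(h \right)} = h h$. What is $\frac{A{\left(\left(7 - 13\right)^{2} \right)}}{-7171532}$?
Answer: $- \frac{324}{1792883} \approx -0.00018071$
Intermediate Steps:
$A{\left(h \right)} = h^{2}$
$\frac{A{\left(\left(7 - 13\right)^{2} \right)}}{-7171532} = \frac{\left(\left(7 - 13\right)^{2}\right)^{2}}{-7171532} = \left(\left(-6\right)^{2}\right)^{2} \left(- \frac{1}{7171532}\right) = 36^{2} \left(- \frac{1}{7171532}\right) = 1296 \left(- \frac{1}{7171532}\right) = - \frac{324}{1792883}$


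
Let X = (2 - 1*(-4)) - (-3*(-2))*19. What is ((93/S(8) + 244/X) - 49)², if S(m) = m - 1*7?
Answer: 1270129/729 ≈ 1742.3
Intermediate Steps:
S(m) = -7 + m (S(m) = m - 7 = -7 + m)
X = -108 (X = (2 + 4) - 6*19 = 6 - 1*114 = 6 - 114 = -108)
((93/S(8) + 244/X) - 49)² = ((93/(-7 + 8) + 244/(-108)) - 49)² = ((93/1 + 244*(-1/108)) - 49)² = ((93*1 - 61/27) - 49)² = ((93 - 61/27) - 49)² = (2450/27 - 49)² = (1127/27)² = 1270129/729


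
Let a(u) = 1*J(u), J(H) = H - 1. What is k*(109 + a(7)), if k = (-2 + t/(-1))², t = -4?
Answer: 460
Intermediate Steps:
J(H) = -1 + H
a(u) = -1 + u (a(u) = 1*(-1 + u) = -1 + u)
k = 4 (k = (-2 - 4/(-1))² = (-2 - 4*(-1))² = (-2 + 4)² = 2² = 4)
k*(109 + a(7)) = 4*(109 + (-1 + 7)) = 4*(109 + 6) = 4*115 = 460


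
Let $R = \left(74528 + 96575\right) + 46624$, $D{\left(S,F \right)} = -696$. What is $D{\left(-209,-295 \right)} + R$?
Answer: $217031$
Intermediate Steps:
$R = 217727$ ($R = 171103 + 46624 = 217727$)
$D{\left(-209,-295 \right)} + R = -696 + 217727 = 217031$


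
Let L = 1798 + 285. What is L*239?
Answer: 497837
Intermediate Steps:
L = 2083
L*239 = 2083*239 = 497837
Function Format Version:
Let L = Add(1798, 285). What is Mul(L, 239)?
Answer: 497837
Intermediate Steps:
L = 2083
Mul(L, 239) = Mul(2083, 239) = 497837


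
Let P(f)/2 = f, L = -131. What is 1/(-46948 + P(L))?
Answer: -1/47210 ≈ -2.1182e-5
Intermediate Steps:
P(f) = 2*f
1/(-46948 + P(L)) = 1/(-46948 + 2*(-131)) = 1/(-46948 - 262) = 1/(-47210) = -1/47210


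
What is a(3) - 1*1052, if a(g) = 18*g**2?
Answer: -890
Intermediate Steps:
a(3) - 1*1052 = 18*3**2 - 1*1052 = 18*9 - 1052 = 162 - 1052 = -890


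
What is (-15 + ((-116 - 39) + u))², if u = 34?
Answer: 18496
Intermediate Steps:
(-15 + ((-116 - 39) + u))² = (-15 + ((-116 - 39) + 34))² = (-15 + (-155 + 34))² = (-15 - 121)² = (-136)² = 18496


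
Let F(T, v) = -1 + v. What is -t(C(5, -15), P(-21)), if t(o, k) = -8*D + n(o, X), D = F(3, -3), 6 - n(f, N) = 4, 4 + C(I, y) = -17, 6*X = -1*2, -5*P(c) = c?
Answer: -34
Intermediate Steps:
P(c) = -c/5
X = -⅓ (X = (-1*2)/6 = (⅙)*(-2) = -⅓ ≈ -0.33333)
C(I, y) = -21 (C(I, y) = -4 - 17 = -21)
n(f, N) = 2 (n(f, N) = 6 - 1*4 = 6 - 4 = 2)
D = -4 (D = -1 - 3 = -4)
t(o, k) = 34 (t(o, k) = -8*(-4) + 2 = 32 + 2 = 34)
-t(C(5, -15), P(-21)) = -1*34 = -34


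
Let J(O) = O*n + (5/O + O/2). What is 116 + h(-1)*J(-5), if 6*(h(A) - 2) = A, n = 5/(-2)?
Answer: 265/2 ≈ 132.50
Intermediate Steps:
n = -5/2 (n = 5*(-½) = -5/2 ≈ -2.5000)
h(A) = 2 + A/6
J(O) = -2*O + 5/O (J(O) = O*(-5/2) + (5/O + O/2) = -5*O/2 + (5/O + O*(½)) = -5*O/2 + (5/O + O/2) = -5*O/2 + (O/2 + 5/O) = -2*O + 5/O)
116 + h(-1)*J(-5) = 116 + (2 + (⅙)*(-1))*(-2*(-5) + 5/(-5)) = 116 + (2 - ⅙)*(10 + 5*(-⅕)) = 116 + 11*(10 - 1)/6 = 116 + (11/6)*9 = 116 + 33/2 = 265/2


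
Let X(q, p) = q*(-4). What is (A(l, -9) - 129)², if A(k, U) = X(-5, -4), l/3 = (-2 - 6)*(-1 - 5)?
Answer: 11881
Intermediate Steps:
l = 144 (l = 3*((-2 - 6)*(-1 - 5)) = 3*(-8*(-6)) = 3*48 = 144)
X(q, p) = -4*q
A(k, U) = 20 (A(k, U) = -4*(-5) = 20)
(A(l, -9) - 129)² = (20 - 129)² = (-109)² = 11881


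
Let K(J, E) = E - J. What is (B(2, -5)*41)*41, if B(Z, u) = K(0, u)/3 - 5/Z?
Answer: -42025/6 ≈ -7004.2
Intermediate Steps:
B(Z, u) = -5/Z + u/3 (B(Z, u) = (u - 1*0)/3 - 5/Z = (u + 0)*(1/3) - 5/Z = u*(1/3) - 5/Z = u/3 - 5/Z = -5/Z + u/3)
(B(2, -5)*41)*41 = ((-5/2 + (1/3)*(-5))*41)*41 = ((-5*1/2 - 5/3)*41)*41 = ((-5/2 - 5/3)*41)*41 = -25/6*41*41 = -1025/6*41 = -42025/6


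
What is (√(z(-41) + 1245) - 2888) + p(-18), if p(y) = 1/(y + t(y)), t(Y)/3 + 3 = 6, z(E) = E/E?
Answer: -25993/9 + √1246 ≈ -2852.8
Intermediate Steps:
z(E) = 1
t(Y) = 9 (t(Y) = -9 + 3*6 = -9 + 18 = 9)
p(y) = 1/(9 + y) (p(y) = 1/(y + 9) = 1/(9 + y))
(√(z(-41) + 1245) - 2888) + p(-18) = (√(1 + 1245) - 2888) + 1/(9 - 18) = (√1246 - 2888) + 1/(-9) = (-2888 + √1246) - ⅑ = -25993/9 + √1246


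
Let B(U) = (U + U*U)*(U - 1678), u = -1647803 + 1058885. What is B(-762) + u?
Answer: -1415500998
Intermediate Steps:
u = -588918
B(U) = (-1678 + U)*(U + U²) (B(U) = (U + U²)*(-1678 + U) = (-1678 + U)*(U + U²))
B(-762) + u = -762*(-1678 + (-762)² - 1677*(-762)) - 588918 = -762*(-1678 + 580644 + 1277874) - 588918 = -762*1856840 - 588918 = -1414912080 - 588918 = -1415500998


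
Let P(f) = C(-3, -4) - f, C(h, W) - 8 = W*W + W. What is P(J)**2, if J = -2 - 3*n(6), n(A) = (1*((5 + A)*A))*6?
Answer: 1464100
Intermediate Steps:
C(h, W) = 8 + W + W**2 (C(h, W) = 8 + (W*W + W) = 8 + (W**2 + W) = 8 + (W + W**2) = 8 + W + W**2)
n(A) = 6*A*(5 + A) (n(A) = (1*(A*(5 + A)))*6 = (A*(5 + A))*6 = 6*A*(5 + A))
J = -1190 (J = -2 - 18*6*(5 + 6) = -2 - 18*6*11 = -2 - 3*396 = -2 - 1188 = -1190)
P(f) = 20 - f (P(f) = (8 - 4 + (-4)**2) - f = (8 - 4 + 16) - f = 20 - f)
P(J)**2 = (20 - 1*(-1190))**2 = (20 + 1190)**2 = 1210**2 = 1464100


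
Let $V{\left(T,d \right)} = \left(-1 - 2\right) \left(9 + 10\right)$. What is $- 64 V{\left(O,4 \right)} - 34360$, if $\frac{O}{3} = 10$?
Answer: $-30712$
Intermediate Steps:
$O = 30$ ($O = 3 \cdot 10 = 30$)
$V{\left(T,d \right)} = -57$ ($V{\left(T,d \right)} = \left(-3\right) 19 = -57$)
$- 64 V{\left(O,4 \right)} - 34360 = \left(-64\right) \left(-57\right) - 34360 = 3648 - 34360 = -30712$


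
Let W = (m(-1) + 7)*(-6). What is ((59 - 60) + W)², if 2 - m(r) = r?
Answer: 3721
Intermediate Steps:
m(r) = 2 - r
W = -60 (W = ((2 - 1*(-1)) + 7)*(-6) = ((2 + 1) + 7)*(-6) = (3 + 7)*(-6) = 10*(-6) = -60)
((59 - 60) + W)² = ((59 - 60) - 60)² = (-1 - 60)² = (-61)² = 3721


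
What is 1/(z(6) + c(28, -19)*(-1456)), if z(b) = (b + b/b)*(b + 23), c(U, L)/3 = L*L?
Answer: -1/1576645 ≈ -6.3426e-7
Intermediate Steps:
c(U, L) = 3*L² (c(U, L) = 3*(L*L) = 3*L²)
z(b) = (1 + b)*(23 + b) (z(b) = (b + 1)*(23 + b) = (1 + b)*(23 + b))
1/(z(6) + c(28, -19)*(-1456)) = 1/((23 + 6² + 24*6) + (3*(-19)²)*(-1456)) = 1/((23 + 36 + 144) + (3*361)*(-1456)) = 1/(203 + 1083*(-1456)) = 1/(203 - 1576848) = 1/(-1576645) = -1/1576645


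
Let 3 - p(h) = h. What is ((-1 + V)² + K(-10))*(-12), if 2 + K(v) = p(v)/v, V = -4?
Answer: -1302/5 ≈ -260.40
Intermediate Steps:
p(h) = 3 - h
K(v) = -2 + (3 - v)/v
((-1 + V)² + K(-10))*(-12) = ((-1 - 4)² + (-3 + 3/(-10)))*(-12) = ((-5)² + (-3 + 3*(-⅒)))*(-12) = (25 + (-3 - 3/10))*(-12) = (25 - 33/10)*(-12) = (217/10)*(-12) = -1302/5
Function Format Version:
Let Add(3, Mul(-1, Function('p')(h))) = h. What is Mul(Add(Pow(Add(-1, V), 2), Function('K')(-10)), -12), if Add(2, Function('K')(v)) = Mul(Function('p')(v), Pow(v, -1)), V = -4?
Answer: Rational(-1302, 5) ≈ -260.40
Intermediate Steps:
Function('p')(h) = Add(3, Mul(-1, h))
Function('K')(v) = Add(-2, Mul(Pow(v, -1), Add(3, Mul(-1, v)))) (Function('K')(v) = Add(-2, Mul(Add(3, Mul(-1, v)), Pow(v, -1))) = Add(-2, Mul(Pow(v, -1), Add(3, Mul(-1, v)))))
Mul(Add(Pow(Add(-1, V), 2), Function('K')(-10)), -12) = Mul(Add(Pow(Add(-1, -4), 2), Add(-3, Mul(3, Pow(-10, -1)))), -12) = Mul(Add(Pow(-5, 2), Add(-3, Mul(3, Rational(-1, 10)))), -12) = Mul(Add(25, Add(-3, Rational(-3, 10))), -12) = Mul(Add(25, Rational(-33, 10)), -12) = Mul(Rational(217, 10), -12) = Rational(-1302, 5)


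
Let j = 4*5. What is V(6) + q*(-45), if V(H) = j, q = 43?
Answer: -1915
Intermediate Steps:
j = 20
V(H) = 20
V(6) + q*(-45) = 20 + 43*(-45) = 20 - 1935 = -1915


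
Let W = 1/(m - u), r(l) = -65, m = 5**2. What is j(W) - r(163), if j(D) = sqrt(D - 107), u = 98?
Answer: 65 + 6*I*sqrt(15841)/73 ≈ 65.0 + 10.345*I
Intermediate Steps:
m = 25
W = -1/73 (W = 1/(25 - 1*98) = 1/(25 - 98) = 1/(-73) = -1/73 ≈ -0.013699)
j(D) = sqrt(-107 + D)
j(W) - r(163) = sqrt(-107 - 1/73) - 1*(-65) = sqrt(-7812/73) + 65 = 6*I*sqrt(15841)/73 + 65 = 65 + 6*I*sqrt(15841)/73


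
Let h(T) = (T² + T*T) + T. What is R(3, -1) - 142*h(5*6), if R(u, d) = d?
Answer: -259861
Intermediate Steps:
h(T) = T + 2*T² (h(T) = (T² + T²) + T = 2*T² + T = T + 2*T²)
R(3, -1) - 142*h(5*6) = -1 - 142*5*6*(1 + 2*(5*6)) = -1 - 4260*(1 + 2*30) = -1 - 4260*(1 + 60) = -1 - 4260*61 = -1 - 142*1830 = -1 - 259860 = -259861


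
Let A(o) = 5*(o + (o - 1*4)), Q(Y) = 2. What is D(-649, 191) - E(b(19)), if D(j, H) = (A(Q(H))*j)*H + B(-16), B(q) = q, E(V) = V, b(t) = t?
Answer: -35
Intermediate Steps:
A(o) = -20 + 10*o (A(o) = 5*(o + (o - 4)) = 5*(o + (-4 + o)) = 5*(-4 + 2*o) = -20 + 10*o)
D(j, H) = -16 (D(j, H) = ((-20 + 10*2)*j)*H - 16 = ((-20 + 20)*j)*H - 16 = (0*j)*H - 16 = 0*H - 16 = 0 - 16 = -16)
D(-649, 191) - E(b(19)) = -16 - 1*19 = -16 - 19 = -35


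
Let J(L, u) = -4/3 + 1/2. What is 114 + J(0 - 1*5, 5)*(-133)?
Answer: 1349/6 ≈ 224.83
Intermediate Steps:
J(L, u) = -⅚ (J(L, u) = -4*⅓ + 1*(½) = -4/3 + ½ = -⅚)
114 + J(0 - 1*5, 5)*(-133) = 114 - ⅚*(-133) = 114 + 665/6 = 1349/6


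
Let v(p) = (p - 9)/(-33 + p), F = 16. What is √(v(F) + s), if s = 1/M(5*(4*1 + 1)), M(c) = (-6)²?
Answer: I*√3995/102 ≈ 0.61967*I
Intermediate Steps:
v(p) = (-9 + p)/(-33 + p)
M(c) = 36
s = 1/36 ≈ 0.027778
√(v(F) + s) = √((-9 + 16)/(-33 + 16) + 1/36) = √(7/(-17) + 1/36) = √(-1/17*7 + 1/36) = √(-7/17 + 1/36) = √(-235/612) = I*√3995/102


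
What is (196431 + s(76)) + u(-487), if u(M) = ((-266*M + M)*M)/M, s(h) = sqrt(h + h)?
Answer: 325486 + 2*sqrt(38) ≈ 3.2550e+5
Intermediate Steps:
s(h) = sqrt(2)*sqrt(h) (s(h) = sqrt(2*h) = sqrt(2)*sqrt(h))
u(M) = -265*M (u(M) = ((-265*M)*M)/M = (-265*M**2)/M = -265*M)
(196431 + s(76)) + u(-487) = (196431 + sqrt(2)*sqrt(76)) - 265*(-487) = (196431 + sqrt(2)*(2*sqrt(19))) + 129055 = (196431 + 2*sqrt(38)) + 129055 = 325486 + 2*sqrt(38)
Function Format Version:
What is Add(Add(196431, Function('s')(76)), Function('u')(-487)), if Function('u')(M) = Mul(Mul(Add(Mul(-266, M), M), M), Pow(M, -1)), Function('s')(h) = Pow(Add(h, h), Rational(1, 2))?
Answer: Add(325486, Mul(2, Pow(38, Rational(1, 2)))) ≈ 3.2550e+5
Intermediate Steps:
Function('s')(h) = Mul(Pow(2, Rational(1, 2)), Pow(h, Rational(1, 2))) (Function('s')(h) = Pow(Mul(2, h), Rational(1, 2)) = Mul(Pow(2, Rational(1, 2)), Pow(h, Rational(1, 2))))
Function('u')(M) = Mul(-265, M) (Function('u')(M) = Mul(Mul(Mul(-265, M), M), Pow(M, -1)) = Mul(Mul(-265, Pow(M, 2)), Pow(M, -1)) = Mul(-265, M))
Add(Add(196431, Function('s')(76)), Function('u')(-487)) = Add(Add(196431, Mul(Pow(2, Rational(1, 2)), Pow(76, Rational(1, 2)))), Mul(-265, -487)) = Add(Add(196431, Mul(Pow(2, Rational(1, 2)), Mul(2, Pow(19, Rational(1, 2))))), 129055) = Add(Add(196431, Mul(2, Pow(38, Rational(1, 2)))), 129055) = Add(325486, Mul(2, Pow(38, Rational(1, 2))))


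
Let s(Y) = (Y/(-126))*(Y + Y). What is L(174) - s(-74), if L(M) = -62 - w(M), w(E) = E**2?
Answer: -1905818/63 ≈ -30251.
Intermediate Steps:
s(Y) = -Y**2/63 (s(Y) = (Y*(-1/126))*(2*Y) = (-Y/126)*(2*Y) = -Y**2/63)
L(M) = -62 - M**2
L(174) - s(-74) = (-62 - 1*174**2) - (-1)*(-74)**2/63 = (-62 - 1*30276) - (-1)*5476/63 = (-62 - 30276) - 1*(-5476/63) = -30338 + 5476/63 = -1905818/63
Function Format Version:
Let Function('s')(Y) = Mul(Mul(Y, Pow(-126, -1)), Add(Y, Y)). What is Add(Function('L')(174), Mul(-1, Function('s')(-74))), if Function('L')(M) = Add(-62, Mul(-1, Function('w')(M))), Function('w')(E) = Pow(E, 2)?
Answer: Rational(-1905818, 63) ≈ -30251.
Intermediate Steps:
Function('s')(Y) = Mul(Rational(-1, 63), Pow(Y, 2)) (Function('s')(Y) = Mul(Mul(Y, Rational(-1, 126)), Mul(2, Y)) = Mul(Mul(Rational(-1, 126), Y), Mul(2, Y)) = Mul(Rational(-1, 63), Pow(Y, 2)))
Function('L')(M) = Add(-62, Mul(-1, Pow(M, 2)))
Add(Function('L')(174), Mul(-1, Function('s')(-74))) = Add(Add(-62, Mul(-1, Pow(174, 2))), Mul(-1, Mul(Rational(-1, 63), Pow(-74, 2)))) = Add(Add(-62, Mul(-1, 30276)), Mul(-1, Mul(Rational(-1, 63), 5476))) = Add(Add(-62, -30276), Mul(-1, Rational(-5476, 63))) = Add(-30338, Rational(5476, 63)) = Rational(-1905818, 63)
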